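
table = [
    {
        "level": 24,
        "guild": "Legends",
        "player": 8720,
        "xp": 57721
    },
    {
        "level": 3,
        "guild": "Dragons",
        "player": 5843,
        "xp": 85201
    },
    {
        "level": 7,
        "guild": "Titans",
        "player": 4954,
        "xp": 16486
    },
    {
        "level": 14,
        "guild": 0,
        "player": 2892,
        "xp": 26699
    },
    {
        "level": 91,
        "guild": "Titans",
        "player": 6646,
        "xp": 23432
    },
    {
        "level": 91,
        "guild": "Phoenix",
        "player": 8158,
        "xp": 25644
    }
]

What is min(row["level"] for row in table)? 3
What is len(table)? 6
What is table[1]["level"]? 3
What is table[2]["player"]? 4954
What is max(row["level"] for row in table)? 91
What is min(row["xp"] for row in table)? 16486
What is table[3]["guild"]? 0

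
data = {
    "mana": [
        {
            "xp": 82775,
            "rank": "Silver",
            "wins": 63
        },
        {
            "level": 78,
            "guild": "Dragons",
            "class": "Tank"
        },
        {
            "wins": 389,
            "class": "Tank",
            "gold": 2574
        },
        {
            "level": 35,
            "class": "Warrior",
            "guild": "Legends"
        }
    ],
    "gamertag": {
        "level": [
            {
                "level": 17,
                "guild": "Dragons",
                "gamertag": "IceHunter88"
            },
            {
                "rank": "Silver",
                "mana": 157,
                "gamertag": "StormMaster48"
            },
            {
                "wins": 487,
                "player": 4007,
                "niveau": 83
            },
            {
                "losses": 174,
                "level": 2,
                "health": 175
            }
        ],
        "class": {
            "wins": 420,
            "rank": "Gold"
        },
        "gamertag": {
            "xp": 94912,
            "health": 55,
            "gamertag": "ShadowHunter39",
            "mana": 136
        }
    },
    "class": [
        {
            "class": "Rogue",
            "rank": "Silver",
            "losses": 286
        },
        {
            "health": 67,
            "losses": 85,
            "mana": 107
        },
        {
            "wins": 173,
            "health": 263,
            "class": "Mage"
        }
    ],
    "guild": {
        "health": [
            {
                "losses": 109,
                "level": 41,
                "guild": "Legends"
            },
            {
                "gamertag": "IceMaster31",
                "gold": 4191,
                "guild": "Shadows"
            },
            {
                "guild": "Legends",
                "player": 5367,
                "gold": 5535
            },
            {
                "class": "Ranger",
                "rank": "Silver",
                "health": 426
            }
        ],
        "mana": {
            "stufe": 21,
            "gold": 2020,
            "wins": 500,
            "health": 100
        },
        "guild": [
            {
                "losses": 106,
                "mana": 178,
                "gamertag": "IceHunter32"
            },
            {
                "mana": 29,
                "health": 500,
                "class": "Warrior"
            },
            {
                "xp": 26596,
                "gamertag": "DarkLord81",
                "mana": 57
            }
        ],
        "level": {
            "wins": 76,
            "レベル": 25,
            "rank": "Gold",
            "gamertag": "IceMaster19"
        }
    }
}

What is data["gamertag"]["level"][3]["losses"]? 174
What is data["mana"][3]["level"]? 35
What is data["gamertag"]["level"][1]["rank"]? "Silver"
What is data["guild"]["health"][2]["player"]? 5367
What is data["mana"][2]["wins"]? 389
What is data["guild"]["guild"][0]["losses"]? 106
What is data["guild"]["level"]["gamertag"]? "IceMaster19"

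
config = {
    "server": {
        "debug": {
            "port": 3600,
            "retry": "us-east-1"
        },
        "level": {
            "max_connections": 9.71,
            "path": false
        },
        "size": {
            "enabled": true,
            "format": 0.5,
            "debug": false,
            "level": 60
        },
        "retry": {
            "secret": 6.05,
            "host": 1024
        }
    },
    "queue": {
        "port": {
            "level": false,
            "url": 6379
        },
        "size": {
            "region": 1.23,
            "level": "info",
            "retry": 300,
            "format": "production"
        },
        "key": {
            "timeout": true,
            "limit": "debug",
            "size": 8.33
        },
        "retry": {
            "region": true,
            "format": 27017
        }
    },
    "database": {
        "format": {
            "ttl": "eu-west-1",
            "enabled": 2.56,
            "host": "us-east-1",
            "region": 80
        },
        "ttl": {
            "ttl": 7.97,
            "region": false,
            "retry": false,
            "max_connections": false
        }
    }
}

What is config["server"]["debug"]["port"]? 3600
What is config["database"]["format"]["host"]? "us-east-1"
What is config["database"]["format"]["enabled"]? 2.56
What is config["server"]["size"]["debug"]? False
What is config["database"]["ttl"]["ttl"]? 7.97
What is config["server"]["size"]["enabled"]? True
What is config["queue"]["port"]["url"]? 6379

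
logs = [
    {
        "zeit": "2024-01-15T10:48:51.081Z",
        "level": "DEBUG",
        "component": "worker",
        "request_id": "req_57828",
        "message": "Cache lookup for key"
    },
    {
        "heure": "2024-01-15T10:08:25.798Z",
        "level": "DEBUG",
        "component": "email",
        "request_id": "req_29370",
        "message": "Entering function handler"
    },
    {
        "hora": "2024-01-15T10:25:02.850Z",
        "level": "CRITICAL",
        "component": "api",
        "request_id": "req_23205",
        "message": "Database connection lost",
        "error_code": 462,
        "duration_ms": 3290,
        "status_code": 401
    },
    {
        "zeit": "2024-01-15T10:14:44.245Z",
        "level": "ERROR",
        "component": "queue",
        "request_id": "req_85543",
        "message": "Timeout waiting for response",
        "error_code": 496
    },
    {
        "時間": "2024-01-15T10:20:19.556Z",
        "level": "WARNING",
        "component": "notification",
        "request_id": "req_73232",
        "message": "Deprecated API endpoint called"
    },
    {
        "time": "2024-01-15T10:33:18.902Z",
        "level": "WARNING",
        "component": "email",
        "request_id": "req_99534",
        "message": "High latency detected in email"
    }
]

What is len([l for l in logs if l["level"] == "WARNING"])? 2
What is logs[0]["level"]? "DEBUG"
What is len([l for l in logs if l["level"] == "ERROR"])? 1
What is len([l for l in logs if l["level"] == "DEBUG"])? 2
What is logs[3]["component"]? "queue"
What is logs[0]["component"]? "worker"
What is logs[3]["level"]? "ERROR"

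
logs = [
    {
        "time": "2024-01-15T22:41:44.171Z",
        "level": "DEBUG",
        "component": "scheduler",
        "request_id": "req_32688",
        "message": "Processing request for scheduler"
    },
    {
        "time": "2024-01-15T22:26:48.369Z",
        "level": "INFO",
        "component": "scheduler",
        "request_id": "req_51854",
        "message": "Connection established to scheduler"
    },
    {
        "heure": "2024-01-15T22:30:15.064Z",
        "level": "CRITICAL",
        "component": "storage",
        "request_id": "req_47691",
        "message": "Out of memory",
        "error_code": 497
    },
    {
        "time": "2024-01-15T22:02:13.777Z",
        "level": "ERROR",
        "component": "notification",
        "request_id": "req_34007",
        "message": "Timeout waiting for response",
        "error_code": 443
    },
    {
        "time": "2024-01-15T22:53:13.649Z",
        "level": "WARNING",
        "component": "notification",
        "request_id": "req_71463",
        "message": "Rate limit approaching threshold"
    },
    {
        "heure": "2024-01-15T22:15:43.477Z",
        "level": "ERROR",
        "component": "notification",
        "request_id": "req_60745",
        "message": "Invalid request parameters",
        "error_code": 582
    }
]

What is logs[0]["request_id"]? "req_32688"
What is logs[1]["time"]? "2024-01-15T22:26:48.369Z"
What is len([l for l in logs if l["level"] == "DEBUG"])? 1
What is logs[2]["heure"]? "2024-01-15T22:30:15.064Z"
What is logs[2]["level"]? "CRITICAL"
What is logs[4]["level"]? "WARNING"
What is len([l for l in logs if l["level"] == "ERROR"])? 2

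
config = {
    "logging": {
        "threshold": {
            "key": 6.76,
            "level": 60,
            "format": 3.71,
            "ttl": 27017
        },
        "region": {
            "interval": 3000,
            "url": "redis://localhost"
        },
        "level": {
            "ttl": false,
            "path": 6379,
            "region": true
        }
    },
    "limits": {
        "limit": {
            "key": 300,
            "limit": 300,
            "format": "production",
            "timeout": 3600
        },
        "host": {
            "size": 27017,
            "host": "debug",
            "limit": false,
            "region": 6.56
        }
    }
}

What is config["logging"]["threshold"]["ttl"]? 27017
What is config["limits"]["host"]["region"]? 6.56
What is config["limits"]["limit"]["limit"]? 300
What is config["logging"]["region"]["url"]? "redis://localhost"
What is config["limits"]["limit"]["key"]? 300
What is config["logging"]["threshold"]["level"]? 60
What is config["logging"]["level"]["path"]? 6379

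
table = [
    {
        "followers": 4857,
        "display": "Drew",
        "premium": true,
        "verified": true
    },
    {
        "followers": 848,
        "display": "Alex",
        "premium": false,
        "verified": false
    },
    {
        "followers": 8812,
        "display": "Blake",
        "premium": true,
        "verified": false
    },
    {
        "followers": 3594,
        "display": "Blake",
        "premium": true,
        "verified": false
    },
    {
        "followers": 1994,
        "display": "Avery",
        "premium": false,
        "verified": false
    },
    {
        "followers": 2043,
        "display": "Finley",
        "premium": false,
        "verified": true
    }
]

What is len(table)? 6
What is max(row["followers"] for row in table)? 8812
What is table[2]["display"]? "Blake"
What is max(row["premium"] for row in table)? True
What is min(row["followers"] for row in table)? 848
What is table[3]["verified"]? False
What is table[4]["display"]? "Avery"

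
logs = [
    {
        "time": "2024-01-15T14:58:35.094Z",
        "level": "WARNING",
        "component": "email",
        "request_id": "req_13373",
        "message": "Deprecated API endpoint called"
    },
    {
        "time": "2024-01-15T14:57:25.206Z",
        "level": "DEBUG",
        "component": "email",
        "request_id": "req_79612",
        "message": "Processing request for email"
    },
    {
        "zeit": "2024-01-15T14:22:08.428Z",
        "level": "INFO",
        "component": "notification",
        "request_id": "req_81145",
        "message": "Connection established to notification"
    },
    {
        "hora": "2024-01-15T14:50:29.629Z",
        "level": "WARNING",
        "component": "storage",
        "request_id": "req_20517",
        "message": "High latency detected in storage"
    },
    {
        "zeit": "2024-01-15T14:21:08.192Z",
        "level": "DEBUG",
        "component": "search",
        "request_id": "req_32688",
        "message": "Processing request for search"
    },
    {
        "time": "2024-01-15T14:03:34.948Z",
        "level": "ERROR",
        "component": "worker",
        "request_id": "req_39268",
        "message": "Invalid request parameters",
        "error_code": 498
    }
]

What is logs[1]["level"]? "DEBUG"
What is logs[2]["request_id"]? "req_81145"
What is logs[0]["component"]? "email"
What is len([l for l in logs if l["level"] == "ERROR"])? 1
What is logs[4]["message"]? "Processing request for search"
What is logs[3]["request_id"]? "req_20517"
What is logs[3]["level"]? "WARNING"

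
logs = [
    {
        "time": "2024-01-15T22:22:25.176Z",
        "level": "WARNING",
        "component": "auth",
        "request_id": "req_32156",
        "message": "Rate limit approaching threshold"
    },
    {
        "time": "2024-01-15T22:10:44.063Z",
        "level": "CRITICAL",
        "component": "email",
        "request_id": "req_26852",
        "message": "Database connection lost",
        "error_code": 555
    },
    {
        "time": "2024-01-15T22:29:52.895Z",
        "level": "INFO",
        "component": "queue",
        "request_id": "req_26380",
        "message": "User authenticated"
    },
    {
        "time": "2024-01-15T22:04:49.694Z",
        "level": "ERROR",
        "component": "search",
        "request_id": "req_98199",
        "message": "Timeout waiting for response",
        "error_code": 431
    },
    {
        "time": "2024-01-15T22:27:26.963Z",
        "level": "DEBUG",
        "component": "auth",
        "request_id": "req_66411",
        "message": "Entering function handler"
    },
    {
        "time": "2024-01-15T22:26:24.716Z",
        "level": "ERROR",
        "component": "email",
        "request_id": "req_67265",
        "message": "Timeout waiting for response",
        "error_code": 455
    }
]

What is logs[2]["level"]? "INFO"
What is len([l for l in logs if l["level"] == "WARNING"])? 1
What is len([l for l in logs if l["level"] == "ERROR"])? 2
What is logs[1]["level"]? "CRITICAL"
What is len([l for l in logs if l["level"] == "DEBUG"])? 1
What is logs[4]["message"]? "Entering function handler"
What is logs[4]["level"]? "DEBUG"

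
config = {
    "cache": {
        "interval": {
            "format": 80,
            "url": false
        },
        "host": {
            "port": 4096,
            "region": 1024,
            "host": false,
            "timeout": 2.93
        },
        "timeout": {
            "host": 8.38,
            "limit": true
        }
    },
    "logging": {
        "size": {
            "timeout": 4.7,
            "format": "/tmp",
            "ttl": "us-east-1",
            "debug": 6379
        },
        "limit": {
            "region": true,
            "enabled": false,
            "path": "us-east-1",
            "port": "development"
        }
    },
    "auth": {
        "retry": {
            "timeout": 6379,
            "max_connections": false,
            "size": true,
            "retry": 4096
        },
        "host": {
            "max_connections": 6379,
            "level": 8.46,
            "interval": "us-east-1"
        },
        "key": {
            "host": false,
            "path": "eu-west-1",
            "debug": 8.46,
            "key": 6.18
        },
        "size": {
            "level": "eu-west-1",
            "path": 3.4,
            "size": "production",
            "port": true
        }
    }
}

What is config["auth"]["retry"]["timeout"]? 6379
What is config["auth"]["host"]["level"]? 8.46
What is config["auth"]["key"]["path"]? "eu-west-1"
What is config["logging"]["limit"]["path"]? "us-east-1"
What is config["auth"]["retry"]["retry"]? 4096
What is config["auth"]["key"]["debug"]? 8.46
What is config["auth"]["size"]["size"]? "production"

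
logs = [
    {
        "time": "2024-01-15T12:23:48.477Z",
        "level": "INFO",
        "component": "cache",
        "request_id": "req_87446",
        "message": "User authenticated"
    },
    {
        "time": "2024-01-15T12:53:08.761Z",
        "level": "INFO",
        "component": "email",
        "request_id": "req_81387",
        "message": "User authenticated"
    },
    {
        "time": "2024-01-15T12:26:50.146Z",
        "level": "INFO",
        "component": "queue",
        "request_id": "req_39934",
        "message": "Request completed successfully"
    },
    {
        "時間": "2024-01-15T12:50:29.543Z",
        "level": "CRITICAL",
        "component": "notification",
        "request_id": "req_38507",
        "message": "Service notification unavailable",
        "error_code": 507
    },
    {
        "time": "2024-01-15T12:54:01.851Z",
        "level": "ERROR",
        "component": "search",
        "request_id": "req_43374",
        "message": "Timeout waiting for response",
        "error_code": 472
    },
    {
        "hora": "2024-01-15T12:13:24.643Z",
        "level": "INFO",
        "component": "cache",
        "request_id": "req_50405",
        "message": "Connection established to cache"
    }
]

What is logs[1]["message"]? "User authenticated"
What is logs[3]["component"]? "notification"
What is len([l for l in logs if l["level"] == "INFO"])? 4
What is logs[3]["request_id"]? "req_38507"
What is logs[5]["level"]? "INFO"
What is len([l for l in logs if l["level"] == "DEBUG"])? 0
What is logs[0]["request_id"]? "req_87446"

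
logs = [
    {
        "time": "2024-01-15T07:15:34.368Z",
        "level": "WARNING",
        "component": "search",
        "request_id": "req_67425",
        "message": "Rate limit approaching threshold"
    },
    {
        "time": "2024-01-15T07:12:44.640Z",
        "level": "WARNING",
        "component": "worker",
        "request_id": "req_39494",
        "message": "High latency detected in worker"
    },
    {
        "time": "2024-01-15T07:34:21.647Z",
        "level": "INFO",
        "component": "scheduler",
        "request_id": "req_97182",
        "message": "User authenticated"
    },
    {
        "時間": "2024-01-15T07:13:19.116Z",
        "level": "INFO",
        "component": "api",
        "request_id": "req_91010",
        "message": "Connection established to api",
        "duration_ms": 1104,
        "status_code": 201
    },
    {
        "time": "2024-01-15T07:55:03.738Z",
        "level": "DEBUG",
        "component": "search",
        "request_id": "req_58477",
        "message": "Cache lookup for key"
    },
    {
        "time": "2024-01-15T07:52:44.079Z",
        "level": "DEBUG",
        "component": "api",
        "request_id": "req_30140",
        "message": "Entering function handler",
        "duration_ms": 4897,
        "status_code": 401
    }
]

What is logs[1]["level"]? "WARNING"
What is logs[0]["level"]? "WARNING"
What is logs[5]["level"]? "DEBUG"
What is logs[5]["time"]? "2024-01-15T07:52:44.079Z"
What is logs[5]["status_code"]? 401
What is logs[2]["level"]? "INFO"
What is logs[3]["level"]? "INFO"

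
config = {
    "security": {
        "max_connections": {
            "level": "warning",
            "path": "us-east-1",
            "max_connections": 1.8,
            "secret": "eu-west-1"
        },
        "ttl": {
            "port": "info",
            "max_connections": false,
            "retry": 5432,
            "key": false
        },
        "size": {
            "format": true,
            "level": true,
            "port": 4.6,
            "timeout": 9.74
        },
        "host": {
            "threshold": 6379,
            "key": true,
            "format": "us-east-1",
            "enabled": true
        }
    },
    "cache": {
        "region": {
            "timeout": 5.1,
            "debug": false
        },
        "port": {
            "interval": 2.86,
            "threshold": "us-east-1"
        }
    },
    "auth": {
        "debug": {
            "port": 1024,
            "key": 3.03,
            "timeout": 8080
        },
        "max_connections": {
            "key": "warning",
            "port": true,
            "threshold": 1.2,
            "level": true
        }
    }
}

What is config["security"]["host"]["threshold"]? 6379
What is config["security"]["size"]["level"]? True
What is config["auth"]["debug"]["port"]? 1024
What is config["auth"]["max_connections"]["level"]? True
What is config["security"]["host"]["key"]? True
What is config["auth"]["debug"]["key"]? 3.03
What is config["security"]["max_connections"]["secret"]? "eu-west-1"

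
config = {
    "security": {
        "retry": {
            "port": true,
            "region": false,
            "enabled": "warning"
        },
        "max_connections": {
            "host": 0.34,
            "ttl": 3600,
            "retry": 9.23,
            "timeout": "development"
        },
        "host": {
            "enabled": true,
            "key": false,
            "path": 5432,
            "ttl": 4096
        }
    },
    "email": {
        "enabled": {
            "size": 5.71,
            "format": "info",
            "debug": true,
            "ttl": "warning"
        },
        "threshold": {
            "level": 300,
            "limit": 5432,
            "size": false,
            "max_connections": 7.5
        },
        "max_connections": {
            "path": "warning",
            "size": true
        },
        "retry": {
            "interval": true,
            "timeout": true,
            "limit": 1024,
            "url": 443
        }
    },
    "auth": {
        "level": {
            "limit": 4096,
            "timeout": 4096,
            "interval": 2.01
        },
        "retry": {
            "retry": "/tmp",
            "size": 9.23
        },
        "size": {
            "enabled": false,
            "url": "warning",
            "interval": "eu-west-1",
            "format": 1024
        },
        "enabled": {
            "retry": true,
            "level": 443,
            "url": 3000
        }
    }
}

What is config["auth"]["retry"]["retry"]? "/tmp"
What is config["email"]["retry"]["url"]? 443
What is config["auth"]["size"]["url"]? "warning"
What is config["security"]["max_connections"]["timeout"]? "development"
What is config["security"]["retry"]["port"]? True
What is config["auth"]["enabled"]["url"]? 3000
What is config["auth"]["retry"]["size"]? 9.23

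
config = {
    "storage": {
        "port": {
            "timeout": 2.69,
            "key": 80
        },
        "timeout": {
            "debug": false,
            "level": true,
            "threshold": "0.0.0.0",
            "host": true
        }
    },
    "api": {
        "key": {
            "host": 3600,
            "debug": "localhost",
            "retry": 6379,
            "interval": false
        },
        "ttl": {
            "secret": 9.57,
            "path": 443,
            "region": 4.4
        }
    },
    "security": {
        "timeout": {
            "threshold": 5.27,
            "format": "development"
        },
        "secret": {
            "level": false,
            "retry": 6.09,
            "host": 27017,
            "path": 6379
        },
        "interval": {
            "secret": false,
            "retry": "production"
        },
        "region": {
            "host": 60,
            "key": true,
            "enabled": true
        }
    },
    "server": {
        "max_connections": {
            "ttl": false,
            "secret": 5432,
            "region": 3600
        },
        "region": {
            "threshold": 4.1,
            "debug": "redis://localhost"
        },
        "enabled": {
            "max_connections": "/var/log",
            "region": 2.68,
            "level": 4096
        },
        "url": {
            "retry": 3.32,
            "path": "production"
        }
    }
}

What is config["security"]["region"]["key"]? True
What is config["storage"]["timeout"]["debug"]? False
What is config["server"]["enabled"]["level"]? 4096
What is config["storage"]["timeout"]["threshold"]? "0.0.0.0"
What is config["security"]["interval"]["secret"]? False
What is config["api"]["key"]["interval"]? False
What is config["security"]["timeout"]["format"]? "development"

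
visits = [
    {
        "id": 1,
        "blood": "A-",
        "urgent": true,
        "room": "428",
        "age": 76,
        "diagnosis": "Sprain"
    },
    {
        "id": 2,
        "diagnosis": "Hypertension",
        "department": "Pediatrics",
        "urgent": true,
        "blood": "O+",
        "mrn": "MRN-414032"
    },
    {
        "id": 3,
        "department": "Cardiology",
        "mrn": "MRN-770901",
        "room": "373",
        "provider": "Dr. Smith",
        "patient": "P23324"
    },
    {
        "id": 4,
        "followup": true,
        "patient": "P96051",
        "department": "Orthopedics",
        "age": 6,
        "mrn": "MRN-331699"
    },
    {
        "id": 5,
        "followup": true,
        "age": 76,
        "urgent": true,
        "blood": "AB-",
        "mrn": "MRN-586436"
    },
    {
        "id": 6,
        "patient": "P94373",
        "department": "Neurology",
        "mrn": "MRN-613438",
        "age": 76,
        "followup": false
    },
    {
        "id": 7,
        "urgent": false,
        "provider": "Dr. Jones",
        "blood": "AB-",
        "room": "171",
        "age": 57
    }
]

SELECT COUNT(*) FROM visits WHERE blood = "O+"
1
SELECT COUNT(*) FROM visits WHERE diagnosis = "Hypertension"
1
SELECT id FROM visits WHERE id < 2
[1]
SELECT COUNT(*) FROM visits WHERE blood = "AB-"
2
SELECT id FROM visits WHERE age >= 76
[1, 5, 6]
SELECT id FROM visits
[1, 2, 3, 4, 5, 6, 7]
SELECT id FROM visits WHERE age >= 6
[1, 4, 5, 6, 7]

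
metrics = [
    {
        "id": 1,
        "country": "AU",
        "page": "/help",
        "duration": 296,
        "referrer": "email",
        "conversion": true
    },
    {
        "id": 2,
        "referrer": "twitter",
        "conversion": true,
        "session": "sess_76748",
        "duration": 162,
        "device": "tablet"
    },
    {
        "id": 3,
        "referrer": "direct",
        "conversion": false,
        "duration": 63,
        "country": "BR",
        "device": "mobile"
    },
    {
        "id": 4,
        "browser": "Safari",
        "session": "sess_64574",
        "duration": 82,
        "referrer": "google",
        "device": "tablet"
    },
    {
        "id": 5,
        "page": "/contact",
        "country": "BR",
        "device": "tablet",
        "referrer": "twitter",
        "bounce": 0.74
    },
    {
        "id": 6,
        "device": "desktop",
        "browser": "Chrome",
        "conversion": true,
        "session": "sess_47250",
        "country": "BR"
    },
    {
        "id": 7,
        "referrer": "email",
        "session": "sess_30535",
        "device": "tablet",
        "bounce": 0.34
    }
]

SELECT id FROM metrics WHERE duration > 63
[1, 2, 4]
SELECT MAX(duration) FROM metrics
296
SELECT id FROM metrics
[1, 2, 3, 4, 5, 6, 7]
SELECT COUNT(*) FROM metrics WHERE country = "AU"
1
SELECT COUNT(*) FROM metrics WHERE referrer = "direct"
1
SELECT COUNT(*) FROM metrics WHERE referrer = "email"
2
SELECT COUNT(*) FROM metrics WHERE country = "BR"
3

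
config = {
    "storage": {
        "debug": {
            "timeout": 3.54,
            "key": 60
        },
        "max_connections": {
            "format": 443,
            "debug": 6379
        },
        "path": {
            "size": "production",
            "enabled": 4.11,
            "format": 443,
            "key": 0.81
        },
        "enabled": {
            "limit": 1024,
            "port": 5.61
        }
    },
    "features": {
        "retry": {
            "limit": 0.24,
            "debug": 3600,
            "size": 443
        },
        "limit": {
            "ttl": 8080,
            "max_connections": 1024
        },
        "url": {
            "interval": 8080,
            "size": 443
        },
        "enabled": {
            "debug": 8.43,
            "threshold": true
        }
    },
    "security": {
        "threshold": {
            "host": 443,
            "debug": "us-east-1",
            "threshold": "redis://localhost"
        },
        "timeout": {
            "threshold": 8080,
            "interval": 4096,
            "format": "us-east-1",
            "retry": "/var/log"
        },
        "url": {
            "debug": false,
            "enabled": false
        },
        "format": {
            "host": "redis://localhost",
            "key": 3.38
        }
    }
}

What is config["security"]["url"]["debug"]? False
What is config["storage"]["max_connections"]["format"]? 443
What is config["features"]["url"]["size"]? 443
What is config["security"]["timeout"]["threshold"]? 8080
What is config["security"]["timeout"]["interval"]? 4096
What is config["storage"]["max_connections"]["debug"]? 6379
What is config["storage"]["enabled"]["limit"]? 1024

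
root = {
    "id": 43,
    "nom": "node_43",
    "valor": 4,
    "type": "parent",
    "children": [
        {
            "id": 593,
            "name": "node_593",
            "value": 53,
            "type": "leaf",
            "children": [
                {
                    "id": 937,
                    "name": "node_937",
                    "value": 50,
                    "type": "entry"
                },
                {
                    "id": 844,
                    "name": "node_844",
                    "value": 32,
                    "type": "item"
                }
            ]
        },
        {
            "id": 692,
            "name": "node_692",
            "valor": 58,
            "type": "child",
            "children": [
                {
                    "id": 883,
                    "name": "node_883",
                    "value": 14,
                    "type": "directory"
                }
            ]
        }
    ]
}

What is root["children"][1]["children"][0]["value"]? 14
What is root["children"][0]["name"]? "node_593"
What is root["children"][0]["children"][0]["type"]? "entry"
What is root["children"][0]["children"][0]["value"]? 50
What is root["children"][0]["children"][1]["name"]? "node_844"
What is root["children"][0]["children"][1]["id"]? 844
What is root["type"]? "parent"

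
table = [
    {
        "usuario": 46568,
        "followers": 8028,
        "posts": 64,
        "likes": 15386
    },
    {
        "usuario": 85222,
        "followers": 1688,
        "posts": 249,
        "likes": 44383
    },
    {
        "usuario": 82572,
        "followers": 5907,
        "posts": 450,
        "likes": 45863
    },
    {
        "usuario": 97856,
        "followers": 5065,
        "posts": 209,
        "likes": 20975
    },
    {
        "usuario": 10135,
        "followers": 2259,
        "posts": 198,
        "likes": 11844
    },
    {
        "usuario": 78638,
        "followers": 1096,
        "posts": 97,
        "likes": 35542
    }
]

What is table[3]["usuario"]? 97856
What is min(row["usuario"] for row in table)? 10135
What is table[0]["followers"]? 8028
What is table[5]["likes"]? 35542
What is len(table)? 6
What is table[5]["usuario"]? 78638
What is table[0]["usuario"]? 46568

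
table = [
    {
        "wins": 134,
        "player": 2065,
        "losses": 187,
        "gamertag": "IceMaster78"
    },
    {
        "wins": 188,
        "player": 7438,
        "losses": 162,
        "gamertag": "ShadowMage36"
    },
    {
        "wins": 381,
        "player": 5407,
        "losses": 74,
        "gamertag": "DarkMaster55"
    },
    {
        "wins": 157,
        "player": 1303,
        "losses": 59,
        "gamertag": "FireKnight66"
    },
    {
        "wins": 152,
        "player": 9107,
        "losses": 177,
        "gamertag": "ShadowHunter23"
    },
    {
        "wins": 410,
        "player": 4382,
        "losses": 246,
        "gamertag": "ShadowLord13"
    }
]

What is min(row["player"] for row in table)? 1303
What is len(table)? 6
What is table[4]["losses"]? 177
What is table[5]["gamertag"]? "ShadowLord13"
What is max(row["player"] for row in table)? 9107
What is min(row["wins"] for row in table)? 134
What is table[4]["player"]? 9107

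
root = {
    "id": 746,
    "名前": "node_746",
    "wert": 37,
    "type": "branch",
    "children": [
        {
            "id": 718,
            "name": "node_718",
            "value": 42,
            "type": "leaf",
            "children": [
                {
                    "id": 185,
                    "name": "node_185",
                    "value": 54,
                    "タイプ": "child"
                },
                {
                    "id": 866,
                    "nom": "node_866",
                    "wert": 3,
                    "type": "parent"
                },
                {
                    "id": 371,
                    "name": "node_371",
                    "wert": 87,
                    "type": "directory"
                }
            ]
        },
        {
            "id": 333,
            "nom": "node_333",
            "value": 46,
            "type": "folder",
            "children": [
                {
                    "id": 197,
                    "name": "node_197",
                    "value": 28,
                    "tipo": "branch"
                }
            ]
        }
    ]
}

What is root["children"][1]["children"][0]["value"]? 28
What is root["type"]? "branch"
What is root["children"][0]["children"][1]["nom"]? "node_866"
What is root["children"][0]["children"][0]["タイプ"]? "child"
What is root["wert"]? 37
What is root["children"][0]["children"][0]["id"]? 185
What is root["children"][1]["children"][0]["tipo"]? "branch"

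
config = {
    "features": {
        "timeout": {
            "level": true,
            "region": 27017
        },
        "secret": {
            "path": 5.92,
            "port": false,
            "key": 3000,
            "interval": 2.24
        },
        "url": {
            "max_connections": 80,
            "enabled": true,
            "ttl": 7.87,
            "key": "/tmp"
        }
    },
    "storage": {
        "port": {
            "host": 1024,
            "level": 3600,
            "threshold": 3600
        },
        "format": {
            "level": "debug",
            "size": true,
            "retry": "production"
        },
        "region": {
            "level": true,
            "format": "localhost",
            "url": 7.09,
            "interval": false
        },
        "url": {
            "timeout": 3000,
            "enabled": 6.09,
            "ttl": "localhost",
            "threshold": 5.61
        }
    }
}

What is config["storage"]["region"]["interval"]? False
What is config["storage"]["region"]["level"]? True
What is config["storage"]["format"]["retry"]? "production"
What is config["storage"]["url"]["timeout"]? 3000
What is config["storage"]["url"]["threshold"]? 5.61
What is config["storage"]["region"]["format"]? "localhost"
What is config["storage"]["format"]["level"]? "debug"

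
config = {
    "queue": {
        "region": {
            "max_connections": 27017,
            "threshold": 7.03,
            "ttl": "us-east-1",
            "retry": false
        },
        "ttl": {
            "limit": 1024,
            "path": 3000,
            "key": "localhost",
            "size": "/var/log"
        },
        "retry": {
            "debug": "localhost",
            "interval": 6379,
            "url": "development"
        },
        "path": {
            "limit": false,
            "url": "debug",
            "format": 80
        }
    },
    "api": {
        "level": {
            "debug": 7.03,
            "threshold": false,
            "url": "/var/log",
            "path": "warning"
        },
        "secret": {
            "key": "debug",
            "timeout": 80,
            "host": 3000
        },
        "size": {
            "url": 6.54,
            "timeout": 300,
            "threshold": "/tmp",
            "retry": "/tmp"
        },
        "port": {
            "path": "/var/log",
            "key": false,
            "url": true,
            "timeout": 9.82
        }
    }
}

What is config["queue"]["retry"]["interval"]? 6379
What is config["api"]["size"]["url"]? 6.54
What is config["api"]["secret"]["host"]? 3000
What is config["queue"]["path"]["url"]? "debug"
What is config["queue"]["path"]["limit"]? False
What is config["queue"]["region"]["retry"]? False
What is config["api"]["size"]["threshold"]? "/tmp"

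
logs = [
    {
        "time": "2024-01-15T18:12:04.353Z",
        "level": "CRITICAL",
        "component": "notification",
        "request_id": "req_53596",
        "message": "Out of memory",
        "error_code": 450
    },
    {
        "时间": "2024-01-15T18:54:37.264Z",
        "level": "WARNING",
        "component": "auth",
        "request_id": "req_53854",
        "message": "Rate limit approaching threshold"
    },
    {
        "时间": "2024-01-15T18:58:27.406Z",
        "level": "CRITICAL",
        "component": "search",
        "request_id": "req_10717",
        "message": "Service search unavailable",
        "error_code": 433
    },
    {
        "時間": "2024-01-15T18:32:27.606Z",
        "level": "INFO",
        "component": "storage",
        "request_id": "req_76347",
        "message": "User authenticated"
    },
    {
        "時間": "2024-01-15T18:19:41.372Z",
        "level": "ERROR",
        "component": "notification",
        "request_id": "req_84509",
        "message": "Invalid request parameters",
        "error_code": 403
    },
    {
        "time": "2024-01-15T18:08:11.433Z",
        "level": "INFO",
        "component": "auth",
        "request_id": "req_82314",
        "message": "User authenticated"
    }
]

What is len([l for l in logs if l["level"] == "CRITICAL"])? 2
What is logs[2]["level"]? "CRITICAL"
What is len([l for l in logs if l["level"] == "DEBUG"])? 0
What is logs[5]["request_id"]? "req_82314"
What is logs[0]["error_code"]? 450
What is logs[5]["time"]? "2024-01-15T18:08:11.433Z"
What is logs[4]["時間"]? "2024-01-15T18:19:41.372Z"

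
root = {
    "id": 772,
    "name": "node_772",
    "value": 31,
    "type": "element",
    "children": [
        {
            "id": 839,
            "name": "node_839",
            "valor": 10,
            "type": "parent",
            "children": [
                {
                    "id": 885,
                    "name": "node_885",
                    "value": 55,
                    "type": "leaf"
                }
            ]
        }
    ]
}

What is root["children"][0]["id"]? 839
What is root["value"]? 31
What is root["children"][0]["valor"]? 10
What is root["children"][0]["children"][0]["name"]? "node_885"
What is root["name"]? "node_772"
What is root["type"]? "element"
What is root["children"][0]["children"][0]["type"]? "leaf"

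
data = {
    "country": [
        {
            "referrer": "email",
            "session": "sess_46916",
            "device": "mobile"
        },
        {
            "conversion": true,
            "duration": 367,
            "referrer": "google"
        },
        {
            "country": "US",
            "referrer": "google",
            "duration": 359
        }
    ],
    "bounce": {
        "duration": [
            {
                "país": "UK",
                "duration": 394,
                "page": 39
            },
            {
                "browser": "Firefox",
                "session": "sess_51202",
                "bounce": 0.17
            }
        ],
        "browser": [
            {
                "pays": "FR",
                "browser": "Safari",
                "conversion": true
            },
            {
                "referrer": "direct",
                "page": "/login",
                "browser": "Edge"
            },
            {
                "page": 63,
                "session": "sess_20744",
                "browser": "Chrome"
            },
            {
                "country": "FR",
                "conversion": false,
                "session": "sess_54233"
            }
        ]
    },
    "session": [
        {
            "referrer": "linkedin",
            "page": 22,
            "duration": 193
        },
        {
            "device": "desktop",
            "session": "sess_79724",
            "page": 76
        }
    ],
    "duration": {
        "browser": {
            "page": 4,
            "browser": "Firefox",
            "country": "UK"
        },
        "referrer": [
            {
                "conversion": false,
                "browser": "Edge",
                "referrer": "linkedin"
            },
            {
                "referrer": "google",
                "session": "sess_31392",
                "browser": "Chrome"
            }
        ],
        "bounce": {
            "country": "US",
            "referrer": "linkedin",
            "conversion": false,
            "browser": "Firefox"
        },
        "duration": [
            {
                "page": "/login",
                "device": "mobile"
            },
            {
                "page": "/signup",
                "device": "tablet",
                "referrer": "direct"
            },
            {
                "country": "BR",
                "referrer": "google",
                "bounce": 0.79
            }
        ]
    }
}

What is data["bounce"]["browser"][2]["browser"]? "Chrome"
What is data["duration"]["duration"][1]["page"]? "/signup"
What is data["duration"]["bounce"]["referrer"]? "linkedin"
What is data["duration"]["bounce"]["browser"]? "Firefox"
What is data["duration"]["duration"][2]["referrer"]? "google"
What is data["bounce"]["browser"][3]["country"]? "FR"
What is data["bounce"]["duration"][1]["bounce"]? 0.17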